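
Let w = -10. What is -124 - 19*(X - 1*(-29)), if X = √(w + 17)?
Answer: -675 - 19*√7 ≈ -725.27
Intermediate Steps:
X = √7 (X = √(-10 + 17) = √7 ≈ 2.6458)
-124 - 19*(X - 1*(-29)) = -124 - 19*(√7 - 1*(-29)) = -124 - 19*(√7 + 29) = -124 - 19*(29 + √7) = -124 + (-551 - 19*√7) = -675 - 19*√7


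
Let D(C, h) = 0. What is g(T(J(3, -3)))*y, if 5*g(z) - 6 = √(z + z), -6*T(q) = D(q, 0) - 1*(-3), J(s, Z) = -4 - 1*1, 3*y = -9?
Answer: -18/5 - 3*I/5 ≈ -3.6 - 0.6*I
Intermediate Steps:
y = -3 (y = (⅓)*(-9) = -3)
J(s, Z) = -5 (J(s, Z) = -4 - 1 = -5)
T(q) = -½ (T(q) = -(0 - 1*(-3))/6 = -(0 + 3)/6 = -⅙*3 = -½)
g(z) = 6/5 + √2*√z/5 (g(z) = 6/5 + √(z + z)/5 = 6/5 + √(2*z)/5 = 6/5 + (√2*√z)/5 = 6/5 + √2*√z/5)
g(T(J(3, -3)))*y = (6/5 + √2*√(-½)/5)*(-3) = (6/5 + √2*(I*√2/2)/5)*(-3) = (6/5 + I/5)*(-3) = -18/5 - 3*I/5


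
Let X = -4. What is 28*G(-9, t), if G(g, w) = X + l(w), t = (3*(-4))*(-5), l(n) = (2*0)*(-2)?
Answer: -112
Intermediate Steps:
l(n) = 0 (l(n) = 0*(-2) = 0)
t = 60 (t = -12*(-5) = 60)
G(g, w) = -4 (G(g, w) = -4 + 0 = -4)
28*G(-9, t) = 28*(-4) = -112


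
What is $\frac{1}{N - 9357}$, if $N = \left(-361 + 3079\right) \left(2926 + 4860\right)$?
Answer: $\frac{1}{21152991} \approx 4.7275 \cdot 10^{-8}$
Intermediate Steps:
$N = 21162348$ ($N = 2718 \cdot 7786 = 21162348$)
$\frac{1}{N - 9357} = \frac{1}{21162348 - 9357} = \frac{1}{21152991}$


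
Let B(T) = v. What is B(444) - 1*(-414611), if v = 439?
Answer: 415050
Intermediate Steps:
B(T) = 439
B(444) - 1*(-414611) = 439 - 1*(-414611) = 439 + 414611 = 415050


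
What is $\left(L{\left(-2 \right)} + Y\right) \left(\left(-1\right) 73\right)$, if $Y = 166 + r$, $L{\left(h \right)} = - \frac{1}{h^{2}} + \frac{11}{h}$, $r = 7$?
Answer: $- \frac{48837}{4} \approx -12209.0$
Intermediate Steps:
$L{\left(h \right)} = - \frac{1}{h^{2}} + \frac{11}{h}$
$Y = 173$ ($Y = 166 + 7 = 173$)
$\left(L{\left(-2 \right)} + Y\right) \left(\left(-1\right) 73\right) = \left(\frac{-1 + 11 \left(-2\right)}{4} + 173\right) \left(\left(-1\right) 73\right) = \left(\frac{-1 - 22}{4} + 173\right) \left(-73\right) = \left(\frac{1}{4} \left(-23\right) + 173\right) \left(-73\right) = \left(- \frac{23}{4} + 173\right) \left(-73\right) = \frac{669}{4} \left(-73\right) = - \frac{48837}{4}$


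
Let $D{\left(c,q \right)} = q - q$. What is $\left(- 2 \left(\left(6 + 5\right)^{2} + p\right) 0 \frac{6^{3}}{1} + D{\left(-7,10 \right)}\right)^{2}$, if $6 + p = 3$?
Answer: $0$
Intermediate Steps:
$p = -3$ ($p = -6 + 3 = -3$)
$D{\left(c,q \right)} = 0$
$\left(- 2 \left(\left(6 + 5\right)^{2} + p\right) 0 \frac{6^{3}}{1} + D{\left(-7,10 \right)}\right)^{2} = \left(- 2 \left(\left(6 + 5\right)^{2} - 3\right) 0 \frac{6^{3}}{1} + 0\right)^{2} = \left(- 2 \left(11^{2} - 3\right) 0 \cdot 216 \cdot 1 + 0\right)^{2} = \left(- 2 \left(121 - 3\right) 0 \cdot 216 + 0\right)^{2} = \left(- 2 \cdot 118 \cdot 0 \cdot 216 + 0\right)^{2} = \left(\left(-2\right) 0 \cdot 216 + 0\right)^{2} = \left(0 \cdot 216 + 0\right)^{2} = \left(0 + 0\right)^{2} = 0^{2} = 0$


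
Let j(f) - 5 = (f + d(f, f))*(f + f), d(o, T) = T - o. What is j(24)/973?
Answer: 1157/973 ≈ 1.1891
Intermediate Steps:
j(f) = 5 + 2*f² (j(f) = 5 + (f + (f - f))*(f + f) = 5 + (f + 0)*(2*f) = 5 + f*(2*f) = 5 + 2*f²)
j(24)/973 = (5 + 2*24²)/973 = (5 + 2*576)*(1/973) = (5 + 1152)*(1/973) = 1157*(1/973) = 1157/973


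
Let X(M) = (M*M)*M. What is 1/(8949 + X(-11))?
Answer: 1/7618 ≈ 0.00013127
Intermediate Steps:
X(M) = M³ (X(M) = M²*M = M³)
1/(8949 + X(-11)) = 1/(8949 + (-11)³) = 1/(8949 - 1331) = 1/7618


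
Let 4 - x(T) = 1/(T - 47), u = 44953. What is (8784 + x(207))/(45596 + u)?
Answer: 156231/1609760 ≈ 0.097052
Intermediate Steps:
x(T) = 4 - 1/(-47 + T) (x(T) = 4 - 1/(T - 47) = 4 - 1/(-47 + T))
(8784 + x(207))/(45596 + u) = (8784 + (-189 + 4*207)/(-47 + 207))/(45596 + 44953) = (8784 + (-189 + 828)/160)/90549 = (8784 + (1/160)*639)*(1/90549) = (8784 + 639/160)*(1/90549) = (1406079/160)*(1/90549) = 156231/1609760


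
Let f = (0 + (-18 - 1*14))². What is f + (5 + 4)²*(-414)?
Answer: -32510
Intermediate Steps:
f = 1024 (f = (0 + (-18 - 14))² = (0 - 32)² = (-32)² = 1024)
f + (5 + 4)²*(-414) = 1024 + (5 + 4)²*(-414) = 1024 + 9²*(-414) = 1024 + 81*(-414) = 1024 - 33534 = -32510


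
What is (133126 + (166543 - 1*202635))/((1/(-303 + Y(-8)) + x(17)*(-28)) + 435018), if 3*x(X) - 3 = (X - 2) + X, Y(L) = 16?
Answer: 83546274/374269235 ≈ 0.22323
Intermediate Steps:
x(X) = ⅓ + 2*X/3 (x(X) = 1 + ((X - 2) + X)/3 = 1 + ((-2 + X) + X)/3 = 1 + (-2 + 2*X)/3 = 1 + (-⅔ + 2*X/3) = ⅓ + 2*X/3)
(133126 + (166543 - 1*202635))/((1/(-303 + Y(-8)) + x(17)*(-28)) + 435018) = (133126 + (166543 - 1*202635))/((1/(-303 + 16) + (⅓ + (⅔)*17)*(-28)) + 435018) = (133126 + (166543 - 202635))/((1/(-287) + (⅓ + 34/3)*(-28)) + 435018) = (133126 - 36092)/((-1/287 + (35/3)*(-28)) + 435018) = 97034/((-1/287 - 980/3) + 435018) = 97034/(-281263/861 + 435018) = 97034/(374269235/861) = 97034*(861/374269235) = 83546274/374269235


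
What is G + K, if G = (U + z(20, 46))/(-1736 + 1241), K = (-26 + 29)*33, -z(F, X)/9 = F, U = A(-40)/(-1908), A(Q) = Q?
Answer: 4692247/47223 ≈ 99.364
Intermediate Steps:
U = 10/477 (U = -40/(-1908) = -40*(-1/1908) = 10/477 ≈ 0.020964)
z(F, X) = -9*F
K = 99 (K = 3*33 = 99)
G = 17170/47223 (G = (10/477 - 9*20)/(-1736 + 1241) = (10/477 - 180)/(-495) = -85850/477*(-1/495) = 17170/47223 ≈ 0.36359)
G + K = 17170/47223 + 99 = 4692247/47223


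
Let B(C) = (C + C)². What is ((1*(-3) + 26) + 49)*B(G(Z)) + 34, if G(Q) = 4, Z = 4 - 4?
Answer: 4642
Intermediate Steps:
Z = 0
B(C) = 4*C² (B(C) = (2*C)² = 4*C²)
((1*(-3) + 26) + 49)*B(G(Z)) + 34 = ((1*(-3) + 26) + 49)*(4*4²) + 34 = ((-3 + 26) + 49)*(4*16) + 34 = (23 + 49)*64 + 34 = 72*64 + 34 = 4608 + 34 = 4642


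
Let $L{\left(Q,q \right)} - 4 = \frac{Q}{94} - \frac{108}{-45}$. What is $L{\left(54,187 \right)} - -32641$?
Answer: $\frac{7672274}{235} \approx 32648.0$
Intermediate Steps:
$L{\left(Q,q \right)} = \frac{32}{5} + \frac{Q}{94}$ ($L{\left(Q,q \right)} = 4 + \left(\frac{Q}{94} - \frac{108}{-45}\right) = 4 + \left(Q \frac{1}{94} - - \frac{12}{5}\right) = 4 + \left(\frac{Q}{94} + \frac{12}{5}\right) = 4 + \left(\frac{12}{5} + \frac{Q}{94}\right) = \frac{32}{5} + \frac{Q}{94}$)
$L{\left(54,187 \right)} - -32641 = \left(\frac{32}{5} + \frac{1}{94} \cdot 54\right) - -32641 = \left(\frac{32}{5} + \frac{27}{47}\right) + 32641 = \frac{1639}{235} + 32641 = \frac{7672274}{235}$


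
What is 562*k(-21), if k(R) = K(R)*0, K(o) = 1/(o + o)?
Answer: 0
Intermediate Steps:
K(o) = 1/(2*o)
k(R) = 0 (k(R) = (1/(2*R))*0 = 0)
562*k(-21) = 562*0 = 0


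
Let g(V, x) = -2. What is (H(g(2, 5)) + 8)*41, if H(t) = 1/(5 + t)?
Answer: 1025/3 ≈ 341.67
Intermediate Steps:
(H(g(2, 5)) + 8)*41 = (1/(5 - 2) + 8)*41 = (1/3 + 8)*41 = (⅓ + 8)*41 = (25/3)*41 = 1025/3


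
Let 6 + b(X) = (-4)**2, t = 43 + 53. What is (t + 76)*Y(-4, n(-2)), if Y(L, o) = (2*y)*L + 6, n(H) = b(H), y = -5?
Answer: 7912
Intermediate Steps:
t = 96
b(X) = 10 (b(X) = -6 + (-4)**2 = -6 + 16 = 10)
n(H) = 10
Y(L, o) = 6 - 10*L (Y(L, o) = (2*(-5))*L + 6 = -10*L + 6 = 6 - 10*L)
(t + 76)*Y(-4, n(-2)) = (96 + 76)*(6 - 10*(-4)) = 172*(6 + 40) = 172*46 = 7912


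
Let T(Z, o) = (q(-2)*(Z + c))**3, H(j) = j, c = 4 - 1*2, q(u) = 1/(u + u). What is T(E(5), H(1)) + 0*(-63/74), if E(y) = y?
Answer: -343/64 ≈ -5.3594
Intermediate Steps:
q(u) = 1/(2*u)
c = 2 (c = 4 - 2 = 2)
T(Z, o) = (-1/2 - Z/4)**3 (T(Z, o) = (((1/2)/(-2))*(Z + 2))**3 = (((1/2)*(-1/2))*(2 + Z))**3 = (-(2 + Z)/4)**3 = (-1/2 - Z/4)**3)
T(E(5), H(1)) + 0*(-63/74) = -(2 + 5)**3/64 + 0*(-63/74) = -1/64*7**3 + 0*(-63*1/74) = -1/64*343 + 0*(-63/74) = -343/64 + 0 = -343/64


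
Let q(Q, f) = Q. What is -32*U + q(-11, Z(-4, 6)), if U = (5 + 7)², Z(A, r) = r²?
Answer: -4619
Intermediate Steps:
U = 144 (U = 12² = 144)
-32*U + q(-11, Z(-4, 6)) = -32*144 - 11 = -4608 - 11 = -4619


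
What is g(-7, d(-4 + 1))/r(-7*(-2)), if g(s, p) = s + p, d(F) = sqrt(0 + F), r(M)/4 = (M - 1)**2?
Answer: -7/676 + I*sqrt(3)/676 ≈ -0.010355 + 0.0025622*I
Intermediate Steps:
r(M) = 4*(-1 + M)**2 (r(M) = 4*(M - 1)**2 = 4*(-1 + M)**2)
d(F) = sqrt(F)
g(s, p) = p + s
g(-7, d(-4 + 1))/r(-7*(-2)) = (sqrt(-4 + 1) - 7)/((4*(-1 - 7*(-2))**2)) = (sqrt(-3) - 7)/((4*(-1 + 14)**2)) = (I*sqrt(3) - 7)/((4*13**2)) = (-7 + I*sqrt(3))/((4*169)) = (-7 + I*sqrt(3))/676 = (-7 + I*sqrt(3))*(1/676) = -7/676 + I*sqrt(3)/676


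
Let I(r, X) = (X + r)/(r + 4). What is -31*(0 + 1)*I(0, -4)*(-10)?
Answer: -310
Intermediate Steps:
I(r, X) = (X + r)/(4 + r)
-31*(0 + 1)*I(0, -4)*(-10) = -31*(0 + 1)*(-4 + 0)/(4 + 0)*(-10) = -31*-4/4*(-10) = -31*(¼)*(-4)*(-10) = -31*(-1)*(-10) = 31*(-10) = -310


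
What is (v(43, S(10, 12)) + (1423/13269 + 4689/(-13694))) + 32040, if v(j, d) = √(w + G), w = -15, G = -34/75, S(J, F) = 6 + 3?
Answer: 5821807447661/181705686 + I*√3477/15 ≈ 32040.0 + 3.9311*I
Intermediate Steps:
S(J, F) = 9
G = -34/75 (G = -34*1/75 = -34/75 ≈ -0.45333)
v(j, d) = I*√3477/15 (v(j, d) = √(-15 - 34/75) = √(-1159/75) = I*√3477/15)
(v(43, S(10, 12)) + (1423/13269 + 4689/(-13694))) + 32040 = (I*√3477/15 + (1423/13269 + 4689/(-13694))) + 32040 = (I*√3477/15 + (1423*(1/13269) + 4689*(-1/13694))) + 32040 = (I*√3477/15 + (1423/13269 - 4689/13694)) + 32040 = (I*√3477/15 - 42731779/181705686) + 32040 = (-42731779/181705686 + I*√3477/15) + 32040 = 5821807447661/181705686 + I*√3477/15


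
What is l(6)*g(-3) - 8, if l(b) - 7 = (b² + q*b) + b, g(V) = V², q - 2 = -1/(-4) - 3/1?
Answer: 785/2 ≈ 392.50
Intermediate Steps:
q = -¾ (q = 2 + (-1/(-4) - 3/1) = 2 + (-1*(-¼) - 3*1) = 2 + (¼ - 3) = 2 - 11/4 = -¾ ≈ -0.75000)
l(b) = 7 + b² + b/4 (l(b) = 7 + ((b² - 3*b/4) + b) = 7 + (b² + b/4) = 7 + b² + b/4)
l(6)*g(-3) - 8 = (7 + 6² + (¼)*6)*(-3)² - 8 = (7 + 36 + 3/2)*9 - 8 = (89/2)*9 - 8 = 801/2 - 8 = 785/2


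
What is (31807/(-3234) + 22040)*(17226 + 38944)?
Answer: 2000931356005/1617 ≈ 1.2374e+9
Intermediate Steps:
(31807/(-3234) + 22040)*(17226 + 38944) = (31807*(-1/3234) + 22040)*56170 = (-31807/3234 + 22040)*56170 = (71245553/3234)*56170 = 2000931356005/1617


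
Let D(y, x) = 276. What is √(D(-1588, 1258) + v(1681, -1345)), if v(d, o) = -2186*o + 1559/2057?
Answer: √102824482677/187 ≈ 1714.8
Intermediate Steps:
v(d, o) = 1559/2057 - 2186*o (v(d, o) = -2186*o + 1559*(1/2057) = -2186*o + 1559/2057 = 1559/2057 - 2186*o)
√(D(-1588, 1258) + v(1681, -1345)) = √(276 + (1559/2057 - 2186*(-1345))) = √(276 + (1559/2057 + 2940170)) = √(276 + 6047931249/2057) = √(6048498981/2057) = √102824482677/187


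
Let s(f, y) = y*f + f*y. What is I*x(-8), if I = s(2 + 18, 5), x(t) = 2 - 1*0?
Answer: 400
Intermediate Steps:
x(t) = 2 (x(t) = 2 + 0 = 2)
s(f, y) = 2*f*y (s(f, y) = f*y + f*y = 2*f*y)
I = 200 (I = 2*(2 + 18)*5 = 2*20*5 = 200)
I*x(-8) = 200*2 = 400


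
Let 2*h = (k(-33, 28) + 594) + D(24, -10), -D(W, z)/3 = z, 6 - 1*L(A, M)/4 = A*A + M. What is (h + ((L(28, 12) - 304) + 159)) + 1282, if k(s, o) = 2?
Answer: -1710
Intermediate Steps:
L(A, M) = 24 - 4*M - 4*A² (L(A, M) = 24 - 4*(A*A + M) = 24 - 4*(A² + M) = 24 - 4*(M + A²) = 24 + (-4*M - 4*A²) = 24 - 4*M - 4*A²)
D(W, z) = -3*z
h = 313 (h = ((2 + 594) - 3*(-10))/2 = (596 + 30)/2 = (½)*626 = 313)
(h + ((L(28, 12) - 304) + 159)) + 1282 = (313 + (((24 - 4*12 - 4*28²) - 304) + 159)) + 1282 = (313 + (((24 - 48 - 4*784) - 304) + 159)) + 1282 = (313 + (((24 - 48 - 3136) - 304) + 159)) + 1282 = (313 + ((-3160 - 304) + 159)) + 1282 = (313 + (-3464 + 159)) + 1282 = (313 - 3305) + 1282 = -2992 + 1282 = -1710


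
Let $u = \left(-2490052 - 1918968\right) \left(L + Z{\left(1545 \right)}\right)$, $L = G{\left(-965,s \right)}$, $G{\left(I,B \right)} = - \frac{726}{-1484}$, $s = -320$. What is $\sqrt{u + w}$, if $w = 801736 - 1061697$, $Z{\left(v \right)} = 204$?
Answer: $\frac{i \sqrt{2533316353439}}{53} \approx 30031.0 i$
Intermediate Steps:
$G{\left(I,B \right)} = \frac{363}{742}$ ($G{\left(I,B \right)} = \left(-726\right) \left(- \frac{1}{1484}\right) = \frac{363}{742}$)
$L = \frac{363}{742} \approx 0.48922$
$w = -259961$
$u = - \frac{47784643830}{53}$ ($u = \left(-2490052 - 1918968\right) \left(\frac{363}{742} + 204\right) = \left(-4409020\right) \frac{151731}{742} = - \frac{47784643830}{53} \approx -9.016 \cdot 10^{8}$)
$\sqrt{u + w} = \sqrt{- \frac{47784643830}{53} - 259961} = \sqrt{- \frac{47798421763}{53}} = \frac{i \sqrt{2533316353439}}{53}$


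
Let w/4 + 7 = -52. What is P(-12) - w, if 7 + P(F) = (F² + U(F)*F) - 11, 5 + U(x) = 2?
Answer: 398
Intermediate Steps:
w = -236 (w = -28 + 4*(-52) = -28 - 208 = -236)
U(x) = -3 (U(x) = -5 + 2 = -3)
P(F) = -18 + F² - 3*F (P(F) = -7 + ((F² - 3*F) - 11) = -7 + (-11 + F² - 3*F) = -18 + F² - 3*F)
P(-12) - w = (-18 + (-12)² - 3*(-12)) - 1*(-236) = (-18 + 144 + 36) + 236 = 162 + 236 = 398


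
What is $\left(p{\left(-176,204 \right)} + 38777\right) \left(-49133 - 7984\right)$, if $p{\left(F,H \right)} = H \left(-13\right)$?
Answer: $-2063351625$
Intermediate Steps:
$p{\left(F,H \right)} = - 13 H$
$\left(p{\left(-176,204 \right)} + 38777\right) \left(-49133 - 7984\right) = \left(\left(-13\right) 204 + 38777\right) \left(-49133 - 7984\right) = \left(-2652 + 38777\right) \left(-57117\right) = 36125 \left(-57117\right) = -2063351625$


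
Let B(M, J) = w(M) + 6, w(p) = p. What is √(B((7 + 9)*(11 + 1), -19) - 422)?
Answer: 4*I*√14 ≈ 14.967*I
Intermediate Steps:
B(M, J) = 6 + M (B(M, J) = M + 6 = 6 + M)
√(B((7 + 9)*(11 + 1), -19) - 422) = √((6 + (7 + 9)*(11 + 1)) - 422) = √((6 + 16*12) - 422) = √((6 + 192) - 422) = √(198 - 422) = √(-224) = 4*I*√14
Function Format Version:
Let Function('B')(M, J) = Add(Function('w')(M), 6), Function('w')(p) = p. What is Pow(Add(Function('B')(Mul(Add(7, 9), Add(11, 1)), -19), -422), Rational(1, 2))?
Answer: Mul(4, I, Pow(14, Rational(1, 2))) ≈ Mul(14.967, I)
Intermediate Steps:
Function('B')(M, J) = Add(6, M) (Function('B')(M, J) = Add(M, 6) = Add(6, M))
Pow(Add(Function('B')(Mul(Add(7, 9), Add(11, 1)), -19), -422), Rational(1, 2)) = Pow(Add(Add(6, Mul(Add(7, 9), Add(11, 1))), -422), Rational(1, 2)) = Pow(Add(Add(6, Mul(16, 12)), -422), Rational(1, 2)) = Pow(Add(Add(6, 192), -422), Rational(1, 2)) = Pow(Add(198, -422), Rational(1, 2)) = Pow(-224, Rational(1, 2)) = Mul(4, I, Pow(14, Rational(1, 2)))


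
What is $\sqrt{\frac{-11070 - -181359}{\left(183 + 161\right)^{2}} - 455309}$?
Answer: $\frac{i \sqrt{53879275535}}{344} \approx 674.76 i$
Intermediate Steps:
$\sqrt{\frac{-11070 - -181359}{\left(183 + 161\right)^{2}} - 455309} = \sqrt{\frac{-11070 + 181359}{344^{2}} - 455309} = \sqrt{\frac{170289}{118336} - 455309} = \sqrt{- \frac{53879275535}{118336}} = \frac{i \sqrt{53879275535}}{344}$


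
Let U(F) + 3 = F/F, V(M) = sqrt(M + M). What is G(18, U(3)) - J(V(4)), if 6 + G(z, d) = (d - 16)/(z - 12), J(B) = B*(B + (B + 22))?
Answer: -25 - 44*sqrt(2) ≈ -87.225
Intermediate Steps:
V(M) = sqrt(2)*sqrt(M) (V(M) = sqrt(2*M) = sqrt(2)*sqrt(M))
U(F) = -2 (U(F) = -3 + F/F = -3 + 1 = -2)
J(B) = B*(22 + 2*B) (J(B) = B*(B + (22 + B)) = B*(22 + 2*B))
G(z, d) = -6 + (-16 + d)/(-12 + z) (G(z, d) = -6 + (d - 16)/(z - 12) = -6 + (-16 + d)/(-12 + z))
G(18, U(3)) - J(V(4)) = (56 - 2 - 6*18)/(-12 + 18) - 2*sqrt(2)*sqrt(4)*(11 + sqrt(2)*sqrt(4)) = (56 - 2 - 108)/6 - 2*sqrt(2)*2*(11 + sqrt(2)*2) = (1/6)*(-54) - 2*2*sqrt(2)*(11 + 2*sqrt(2)) = -9 - 4*sqrt(2)*(11 + 2*sqrt(2))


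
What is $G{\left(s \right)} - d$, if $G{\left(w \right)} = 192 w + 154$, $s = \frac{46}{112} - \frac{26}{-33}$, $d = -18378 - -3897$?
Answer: $\frac{1144615}{77} \approx 14865.0$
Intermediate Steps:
$d = -14481$ ($d = -18378 + 3897 = -14481$)
$s = \frac{2215}{1848}$ ($s = 46 \cdot \frac{1}{112} - - \frac{26}{33} = \frac{23}{56} + \frac{26}{33} = \frac{2215}{1848} \approx 1.1986$)
$G{\left(w \right)} = 154 + 192 w$
$G{\left(s \right)} - d = \left(154 + 192 \cdot \frac{2215}{1848}\right) - -14481 = \left(154 + \frac{17720}{77}\right) + 14481 = \frac{29578}{77} + 14481 = \frac{1144615}{77}$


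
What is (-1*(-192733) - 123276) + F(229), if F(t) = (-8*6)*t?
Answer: 58465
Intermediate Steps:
F(t) = -48*t
(-1*(-192733) - 123276) + F(229) = (-1*(-192733) - 123276) - 48*229 = (192733 - 123276) - 10992 = 69457 - 10992 = 58465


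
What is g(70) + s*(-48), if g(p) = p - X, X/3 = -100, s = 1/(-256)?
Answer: 5923/16 ≈ 370.19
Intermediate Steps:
s = -1/256 ≈ -0.0039063
X = -300 (X = 3*(-100) = -300)
g(p) = 300 + p (g(p) = p - 1*(-300) = p + 300 = 300 + p)
g(70) + s*(-48) = (300 + 70) - 1/256*(-48) = 370 + 3/16 = 5923/16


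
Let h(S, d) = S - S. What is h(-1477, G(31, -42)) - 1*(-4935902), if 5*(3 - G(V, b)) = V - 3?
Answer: 4935902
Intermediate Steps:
G(V, b) = 18/5 - V/5 (G(V, b) = 3 - (V - 3)/5 = 3 - (-3 + V)/5 = 3 + (⅗ - V/5) = 18/5 - V/5)
h(S, d) = 0
h(-1477, G(31, -42)) - 1*(-4935902) = 0 - 1*(-4935902) = 0 + 4935902 = 4935902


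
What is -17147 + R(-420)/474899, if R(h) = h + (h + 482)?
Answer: -8143093511/474899 ≈ -17147.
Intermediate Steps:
R(h) = 482 + 2*h (R(h) = h + (482 + h) = 482 + 2*h)
-17147 + R(-420)/474899 = -17147 + (482 + 2*(-420))/474899 = -17147 + (482 - 840)*(1/474899) = -17147 - 358*1/474899 = -17147 - 358/474899 = -8143093511/474899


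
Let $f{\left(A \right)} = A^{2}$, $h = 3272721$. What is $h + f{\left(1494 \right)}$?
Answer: $5504757$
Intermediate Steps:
$h + f{\left(1494 \right)} = 3272721 + 1494^{2} = 3272721 + 2232036 = 5504757$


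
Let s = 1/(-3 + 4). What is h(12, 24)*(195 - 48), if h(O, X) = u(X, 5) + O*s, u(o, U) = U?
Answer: 2499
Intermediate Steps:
s = 1 (s = 1/1 = 1)
h(O, X) = 5 + O (h(O, X) = 5 + O*1 = 5 + O)
h(12, 24)*(195 - 48) = (5 + 12)*(195 - 48) = 17*147 = 2499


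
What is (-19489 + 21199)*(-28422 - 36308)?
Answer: -110688300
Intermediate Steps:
(-19489 + 21199)*(-28422 - 36308) = 1710*(-64730) = -110688300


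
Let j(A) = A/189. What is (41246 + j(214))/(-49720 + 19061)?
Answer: -7795708/5794551 ≈ -1.3454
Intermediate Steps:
j(A) = A/189 (j(A) = A*(1/189) = A/189)
(41246 + j(214))/(-49720 + 19061) = (41246 + (1/189)*214)/(-49720 + 19061) = (41246 + 214/189)/(-30659) = (7795708/189)*(-1/30659) = -7795708/5794551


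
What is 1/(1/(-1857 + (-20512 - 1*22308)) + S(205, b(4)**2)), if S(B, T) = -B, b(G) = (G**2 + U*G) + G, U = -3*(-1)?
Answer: -44677/9158786 ≈ -0.0048780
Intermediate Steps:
U = 3
b(G) = G**2 + 4*G (b(G) = (G**2 + 3*G) + G = G**2 + 4*G)
1/(1/(-1857 + (-20512 - 1*22308)) + S(205, b(4)**2)) = 1/(1/(-1857 + (-20512 - 1*22308)) - 1*205) = 1/(1/(-1857 + (-20512 - 22308)) - 205) = 1/(1/(-1857 - 42820) - 205) = 1/(1/(-44677) - 205) = 1/(-1/44677 - 205) = 1/(-9158786/44677) = -44677/9158786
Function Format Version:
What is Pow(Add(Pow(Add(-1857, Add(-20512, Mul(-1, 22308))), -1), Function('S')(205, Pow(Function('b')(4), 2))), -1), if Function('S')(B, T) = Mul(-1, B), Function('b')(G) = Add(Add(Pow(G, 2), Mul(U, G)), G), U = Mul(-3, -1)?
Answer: Rational(-44677, 9158786) ≈ -0.0048780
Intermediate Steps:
U = 3
Function('b')(G) = Add(Pow(G, 2), Mul(4, G)) (Function('b')(G) = Add(Add(Pow(G, 2), Mul(3, G)), G) = Add(Pow(G, 2), Mul(4, G)))
Pow(Add(Pow(Add(-1857, Add(-20512, Mul(-1, 22308))), -1), Function('S')(205, Pow(Function('b')(4), 2))), -1) = Pow(Add(Pow(Add(-1857, Add(-20512, Mul(-1, 22308))), -1), Mul(-1, 205)), -1) = Pow(Add(Pow(Add(-1857, Add(-20512, -22308)), -1), -205), -1) = Pow(Add(Pow(Add(-1857, -42820), -1), -205), -1) = Pow(Add(Pow(-44677, -1), -205), -1) = Pow(Add(Rational(-1, 44677), -205), -1) = Pow(Rational(-9158786, 44677), -1) = Rational(-44677, 9158786)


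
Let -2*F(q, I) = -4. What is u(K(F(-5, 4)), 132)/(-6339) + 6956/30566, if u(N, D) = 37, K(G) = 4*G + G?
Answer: 21481571/96878937 ≈ 0.22174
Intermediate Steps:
F(q, I) = 2 (F(q, I) = -1/2*(-4) = 2)
K(G) = 5*G
u(K(F(-5, 4)), 132)/(-6339) + 6956/30566 = 37/(-6339) + 6956/30566 = 37*(-1/6339) + 6956*(1/30566) = -37/6339 + 3478/15283 = 21481571/96878937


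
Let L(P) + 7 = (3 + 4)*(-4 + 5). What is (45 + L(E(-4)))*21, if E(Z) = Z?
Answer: 945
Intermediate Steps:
L(P) = 0 (L(P) = -7 + (3 + 4)*(-4 + 5) = -7 + 7*1 = -7 + 7 = 0)
(45 + L(E(-4)))*21 = (45 + 0)*21 = 45*21 = 945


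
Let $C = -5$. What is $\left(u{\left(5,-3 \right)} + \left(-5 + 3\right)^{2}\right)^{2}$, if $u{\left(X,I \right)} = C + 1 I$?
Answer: $16$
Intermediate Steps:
$u{\left(X,I \right)} = -5 + I$ ($u{\left(X,I \right)} = -5 + 1 I = -5 + I$)
$\left(u{\left(5,-3 \right)} + \left(-5 + 3\right)^{2}\right)^{2} = \left(\left(-5 - 3\right) + \left(-5 + 3\right)^{2}\right)^{2} = \left(-8 + \left(-2\right)^{2}\right)^{2} = \left(-8 + 4\right)^{2} = \left(-4\right)^{2} = 16$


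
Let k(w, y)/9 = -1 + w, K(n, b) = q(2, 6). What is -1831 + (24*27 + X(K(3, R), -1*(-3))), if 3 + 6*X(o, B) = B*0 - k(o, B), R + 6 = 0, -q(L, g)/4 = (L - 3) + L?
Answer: -1176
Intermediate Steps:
q(L, g) = 12 - 8*L (q(L, g) = -4*((L - 3) + L) = -4*((-3 + L) + L) = -4*(-3 + 2*L) = 12 - 8*L)
R = -6 (R = -6 + 0 = -6)
K(n, b) = -4 (K(n, b) = 12 - 8*2 = 12 - 16 = -4)
k(w, y) = -9 + 9*w (k(w, y) = 9*(-1 + w) = -9 + 9*w)
X(o, B) = 1 - 3*o/2 (X(o, B) = -1/2 + (B*0 - (-9 + 9*o))/6 = -1/2 + (0 + (9 - 9*o))/6 = -1/2 + (9 - 9*o)/6 = -1/2 + (3/2 - 3*o/2) = 1 - 3*o/2)
-1831 + (24*27 + X(K(3, R), -1*(-3))) = -1831 + (24*27 + (1 - 3/2*(-4))) = -1831 + (648 + (1 + 6)) = -1831 + (648 + 7) = -1831 + 655 = -1176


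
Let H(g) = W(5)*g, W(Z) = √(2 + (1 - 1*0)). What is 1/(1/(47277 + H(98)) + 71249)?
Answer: 79623818273805/5673117429874551932 + 49*√3/5673117429874551932 ≈ 1.4035e-5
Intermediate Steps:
W(Z) = √3 (W(Z) = √(2 + (1 + 0)) = √(2 + 1) = √3)
H(g) = g*√3 (H(g) = √3*g = g*√3)
1/(1/(47277 + H(98)) + 71249) = 1/(1/(47277 + 98*√3) + 71249) = 1/(71249 + 1/(47277 + 98*√3))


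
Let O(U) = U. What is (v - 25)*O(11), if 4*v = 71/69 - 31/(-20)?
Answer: -1478851/5520 ≈ -267.91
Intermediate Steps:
v = 3559/5520 (v = (71/69 - 31/(-20))/4 = (71*(1/69) - 31*(-1/20))/4 = (71/69 + 31/20)/4 = (1/4)*(3559/1380) = 3559/5520 ≈ 0.64475)
(v - 25)*O(11) = (3559/5520 - 25)*11 = -134441/5520*11 = -1478851/5520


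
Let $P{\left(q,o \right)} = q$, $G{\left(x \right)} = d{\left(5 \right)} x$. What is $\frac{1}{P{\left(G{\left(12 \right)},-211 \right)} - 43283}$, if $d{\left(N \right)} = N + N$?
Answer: $- \frac{1}{43163} \approx -2.3168 \cdot 10^{-5}$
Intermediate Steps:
$d{\left(N \right)} = 2 N$
$G{\left(x \right)} = 10 x$ ($G{\left(x \right)} = 2 \cdot 5 x = 10 x$)
$\frac{1}{P{\left(G{\left(12 \right)},-211 \right)} - 43283} = \frac{1}{10 \cdot 12 - 43283} = \frac{1}{120 - 43283} = \frac{1}{-43163} = - \frac{1}{43163}$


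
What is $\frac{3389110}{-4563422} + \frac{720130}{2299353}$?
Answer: $- \frac{2253251580485}{5246459032983} \approx -0.42948$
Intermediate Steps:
$\frac{3389110}{-4563422} + \frac{720130}{2299353} = 3389110 \left(- \frac{1}{4563422}\right) + 720130 \cdot \frac{1}{2299353} = - \frac{1694555}{2281711} + \frac{720130}{2299353} = - \frac{2253251580485}{5246459032983}$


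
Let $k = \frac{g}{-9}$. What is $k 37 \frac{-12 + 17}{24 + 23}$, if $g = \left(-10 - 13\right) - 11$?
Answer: $\frac{6290}{423} \approx 14.87$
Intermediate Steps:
$g = -34$ ($g = -23 - 11 = -34$)
$k = \frac{34}{9}$ ($k = - \frac{34}{-9} = \left(-34\right) \left(- \frac{1}{9}\right) = \frac{34}{9} \approx 3.7778$)
$k 37 \frac{-12 + 17}{24 + 23} = \frac{34}{9} \cdot 37 \frac{-12 + 17}{24 + 23} = \frac{1258 \cdot \frac{5}{47}}{9} = \frac{1258 \cdot 5 \cdot \frac{1}{47}}{9} = \frac{1258}{9} \cdot \frac{5}{47} = \frac{6290}{423}$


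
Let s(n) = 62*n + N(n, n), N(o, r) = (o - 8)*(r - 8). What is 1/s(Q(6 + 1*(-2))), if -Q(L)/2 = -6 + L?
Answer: 1/264 ≈ 0.0037879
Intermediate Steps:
N(o, r) = (-8 + o)*(-8 + r)
Q(L) = 12 - 2*L (Q(L) = -2*(-6 + L) = 12 - 2*L)
s(n) = 64 + n² + 46*n (s(n) = 62*n + (64 - 8*n - 8*n + n*n) = 62*n + (64 - 8*n - 8*n + n²) = 62*n + (64 + n² - 16*n) = 64 + n² + 46*n)
1/s(Q(6 + 1*(-2))) = 1/(64 + (12 - 2*(6 + 1*(-2)))² + 46*(12 - 2*(6 + 1*(-2)))) = 1/(64 + (12 - 2*(6 - 2))² + 46*(12 - 2*(6 - 2))) = 1/(64 + (12 - 2*4)² + 46*(12 - 2*4)) = 1/(64 + (12 - 8)² + 46*(12 - 8)) = 1/(64 + 4² + 46*4) = 1/(64 + 16 + 184) = 1/264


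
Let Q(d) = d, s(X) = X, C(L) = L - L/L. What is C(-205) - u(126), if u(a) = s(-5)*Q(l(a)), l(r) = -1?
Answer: -211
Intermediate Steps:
C(L) = -1 + L (C(L) = L - 1*1 = L - 1 = -1 + L)
u(a) = 5 (u(a) = -5*(-1) = 5)
C(-205) - u(126) = (-1 - 205) - 1*5 = -206 - 5 = -211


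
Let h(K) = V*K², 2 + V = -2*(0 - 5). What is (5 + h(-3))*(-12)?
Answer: -924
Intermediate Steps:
V = 8 (V = -2 - 2*(0 - 5) = -2 - 2*(-5) = -2 + 10 = 8)
h(K) = 8*K²
(5 + h(-3))*(-12) = (5 + 8*(-3)²)*(-12) = (5 + 8*9)*(-12) = (5 + 72)*(-12) = 77*(-12) = -924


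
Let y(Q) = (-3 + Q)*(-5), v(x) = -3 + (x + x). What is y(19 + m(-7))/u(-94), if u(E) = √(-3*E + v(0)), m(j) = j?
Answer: -15*√31/31 ≈ -2.6941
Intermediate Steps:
v(x) = -3 + 2*x
y(Q) = 15 - 5*Q
u(E) = √(-3 - 3*E) (u(E) = √(-3*E + (-3 + 2*0)) = √(-3*E + (-3 + 0)) = √(-3*E - 3) = √(-3 - 3*E))
y(19 + m(-7))/u(-94) = (15 - 5*(19 - 7))/(√(-3 - 3*(-94))) = (15 - 5*12)/(√(-3 + 282)) = (15 - 60)/(√279) = -45*√31/93 = -15*√31/31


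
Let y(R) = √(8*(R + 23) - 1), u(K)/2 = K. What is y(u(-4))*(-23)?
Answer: -23*√119 ≈ -250.90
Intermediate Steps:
u(K) = 2*K
y(R) = √(183 + 8*R) (y(R) = √(8*(23 + R) - 1) = √((184 + 8*R) - 1) = √(183 + 8*R))
y(u(-4))*(-23) = √(183 + 8*(2*(-4)))*(-23) = √(183 + 8*(-8))*(-23) = √(183 - 64)*(-23) = √119*(-23) = -23*√119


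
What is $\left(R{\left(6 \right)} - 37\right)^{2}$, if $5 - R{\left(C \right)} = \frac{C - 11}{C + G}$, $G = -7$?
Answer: $1369$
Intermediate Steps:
$R{\left(C \right)} = 5 - \frac{-11 + C}{-7 + C}$ ($R{\left(C \right)} = 5 - \frac{C - 11}{C - 7} = 5 - \frac{-11 + C}{-7 + C}$)
$\left(R{\left(6 \right)} - 37\right)^{2} = \left(\frac{4 \left(-6 + 6\right)}{-7 + 6} - 37\right)^{2} = \left(4 \frac{1}{-1} \cdot 0 - 37\right)^{2} = \left(4 \left(-1\right) 0 - 37\right)^{2} = \left(0 - 37\right)^{2} = \left(-37\right)^{2} = 1369$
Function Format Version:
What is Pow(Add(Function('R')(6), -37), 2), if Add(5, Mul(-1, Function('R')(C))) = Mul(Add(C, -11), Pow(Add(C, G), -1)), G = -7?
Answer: 1369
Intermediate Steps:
Function('R')(C) = Add(5, Mul(-1, Pow(Add(-7, C), -1), Add(-11, C))) (Function('R')(C) = Add(5, Mul(-1, Mul(Add(C, -11), Pow(Add(C, -7), -1)))) = Add(5, Mul(-1, Mul(Add(-11, C), Pow(Add(-7, C), -1)))) = Add(5, Mul(-1, Mul(Pow(Add(-7, C), -1), Add(-11, C)))) = Add(5, Mul(-1, Pow(Add(-7, C), -1), Add(-11, C))))
Pow(Add(Function('R')(6), -37), 2) = Pow(Add(Mul(4, Pow(Add(-7, 6), -1), Add(-6, 6)), -37), 2) = Pow(Add(Mul(4, Pow(-1, -1), 0), -37), 2) = Pow(Add(Mul(4, -1, 0), -37), 2) = Pow(Add(0, -37), 2) = Pow(-37, 2) = 1369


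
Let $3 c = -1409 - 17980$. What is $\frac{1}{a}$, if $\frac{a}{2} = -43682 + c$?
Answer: $- \frac{1}{100290} \approx -9.9711 \cdot 10^{-6}$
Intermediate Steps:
$c = -6463$ ($c = \frac{-1409 - 17980}{3} = \frac{1}{3} \left(-19389\right) = -6463$)
$a = -100290$ ($a = 2 \left(-43682 - 6463\right) = 2 \left(-50145\right) = -100290$)
$\frac{1}{a} = \frac{1}{-100290} = - \frac{1}{100290}$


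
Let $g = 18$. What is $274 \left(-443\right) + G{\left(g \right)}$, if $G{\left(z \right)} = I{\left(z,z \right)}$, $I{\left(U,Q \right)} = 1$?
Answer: $-121381$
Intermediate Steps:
$G{\left(z \right)} = 1$
$274 \left(-443\right) + G{\left(g \right)} = 274 \left(-443\right) + 1 = -121382 + 1 = -121381$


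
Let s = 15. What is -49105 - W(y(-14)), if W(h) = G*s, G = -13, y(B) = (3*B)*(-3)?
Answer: -48910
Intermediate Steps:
y(B) = -9*B
W(h) = -195 (W(h) = -13*15 = -195)
-49105 - W(y(-14)) = -49105 - 1*(-195) = -49105 + 195 = -48910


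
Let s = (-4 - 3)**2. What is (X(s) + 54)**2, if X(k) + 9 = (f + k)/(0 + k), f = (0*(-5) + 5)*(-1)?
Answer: 5058001/2401 ≈ 2106.6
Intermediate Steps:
s = 49 (s = (-7)**2 = 49)
f = -5 (f = (0 + 5)*(-1) = 5*(-1) = -5)
X(k) = -9 + (-5 + k)/k (X(k) = -9 + (-5 + k)/(0 + k) = -9 + (-5 + k)/k)
(X(s) + 54)**2 = ((-8 - 5/49) + 54)**2 = (-397/49 + 54)**2 = (2249/49)**2 = 5058001/2401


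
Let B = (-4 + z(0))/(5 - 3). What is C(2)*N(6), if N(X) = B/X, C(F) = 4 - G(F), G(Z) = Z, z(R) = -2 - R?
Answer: -1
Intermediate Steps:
B = -3 (B = (-4 + (-2 - 1*0))/(5 - 3) = (-4 + (-2 + 0))/2 = (-4 - 2)*(½) = -6*½ = -3)
C(F) = 4 - F
N(X) = -3/X
C(2)*N(6) = (4 - 1*2)*(-3/6) = (4 - 2)*(-3*⅙) = 2*(-½) = -1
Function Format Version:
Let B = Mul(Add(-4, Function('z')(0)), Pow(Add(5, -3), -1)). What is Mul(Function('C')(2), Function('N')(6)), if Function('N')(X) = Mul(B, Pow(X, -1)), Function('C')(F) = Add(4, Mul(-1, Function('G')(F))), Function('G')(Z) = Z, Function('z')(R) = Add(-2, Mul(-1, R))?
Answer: -1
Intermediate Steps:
B = -3 (B = Mul(Add(-4, Add(-2, Mul(-1, 0))), Pow(Add(5, -3), -1)) = Mul(Add(-4, Add(-2, 0)), Pow(2, -1)) = Mul(Add(-4, -2), Rational(1, 2)) = Mul(-6, Rational(1, 2)) = -3)
Function('C')(F) = Add(4, Mul(-1, F))
Function('N')(X) = Mul(-3, Pow(X, -1))
Mul(Function('C')(2), Function('N')(6)) = Mul(Add(4, Mul(-1, 2)), Mul(-3, Pow(6, -1))) = Mul(Add(4, -2), Mul(-3, Rational(1, 6))) = Mul(2, Rational(-1, 2)) = -1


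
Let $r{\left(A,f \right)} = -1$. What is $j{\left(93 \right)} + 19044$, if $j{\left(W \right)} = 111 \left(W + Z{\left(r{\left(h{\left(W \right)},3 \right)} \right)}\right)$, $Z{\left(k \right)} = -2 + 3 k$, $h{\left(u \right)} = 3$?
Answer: $28812$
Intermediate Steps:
$j{\left(W \right)} = -555 + 111 W$ ($j{\left(W \right)} = 111 \left(W + \left(-2 + 3 \left(-1\right)\right)\right) = 111 \left(W - 5\right) = 111 \left(-5 + W\right) = -555 + 111 W$)
$j{\left(93 \right)} + 19044 = \left(-555 + 111 \cdot 93\right) + 19044 = \left(-555 + 10323\right) + 19044 = 9768 + 19044 = 28812$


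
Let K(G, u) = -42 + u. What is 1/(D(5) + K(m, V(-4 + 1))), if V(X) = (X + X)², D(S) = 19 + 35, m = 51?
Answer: 1/48 ≈ 0.020833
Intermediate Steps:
D(S) = 54
V(X) = 4*X² (V(X) = (2*X)² = 4*X²)
1/(D(5) + K(m, V(-4 + 1))) = 1/(54 + (-42 + 4*(-4 + 1)²)) = 1/(54 + (-42 + 4*(-3)²)) = 1/(54 + (-42 + 4*9)) = 1/(54 + (-42 + 36)) = 1/(54 - 6) = 1/48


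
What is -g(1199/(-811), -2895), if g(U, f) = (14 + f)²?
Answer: -8300161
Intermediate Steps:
-g(1199/(-811), -2895) = -(14 - 2895)² = -1*(-2881)² = -1*8300161 = -8300161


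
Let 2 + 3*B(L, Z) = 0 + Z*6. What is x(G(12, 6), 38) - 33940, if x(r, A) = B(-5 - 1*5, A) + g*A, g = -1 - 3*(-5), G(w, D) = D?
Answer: -99998/3 ≈ -33333.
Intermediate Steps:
B(L, Z) = -⅔ + 2*Z (B(L, Z) = -⅔ + (0 + Z*6)/3 = -⅔ + (0 + 6*Z)/3 = -⅔ + (6*Z)/3 = -⅔ + 2*Z)
g = 14 (g = -1 + 15 = 14)
x(r, A) = -⅔ + 16*A (x(r, A) = (-⅔ + 2*A) + 14*A = -⅔ + 16*A)
x(G(12, 6), 38) - 33940 = (-⅔ + 16*38) - 33940 = (-⅔ + 608) - 33940 = 1822/3 - 33940 = -99998/3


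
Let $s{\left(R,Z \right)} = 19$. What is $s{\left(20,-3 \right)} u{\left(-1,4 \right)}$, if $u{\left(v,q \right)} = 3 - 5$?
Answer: $-38$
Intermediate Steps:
$u{\left(v,q \right)} = -2$ ($u{\left(v,q \right)} = 3 - 5 = -2$)
$s{\left(20,-3 \right)} u{\left(-1,4 \right)} = 19 \left(-2\right) = -38$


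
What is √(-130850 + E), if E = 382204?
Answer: √251354 ≈ 501.35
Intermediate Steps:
√(-130850 + E) = √(-130850 + 382204) = √251354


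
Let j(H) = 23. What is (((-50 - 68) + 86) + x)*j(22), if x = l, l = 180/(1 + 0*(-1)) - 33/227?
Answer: 771949/227 ≈ 3400.7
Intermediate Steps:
l = 40827/227 (l = 180/(1 + 0) - 33*1/227 = 180/1 - 33/227 = 180*1 - 33/227 = 180 - 33/227 = 40827/227 ≈ 179.85)
x = 40827/227 ≈ 179.85
(((-50 - 68) + 86) + x)*j(22) = (((-50 - 68) + 86) + 40827/227)*23 = ((-118 + 86) + 40827/227)*23 = (-32 + 40827/227)*23 = (33563/227)*23 = 771949/227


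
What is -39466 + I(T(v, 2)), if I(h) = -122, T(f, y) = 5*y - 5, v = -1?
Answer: -39588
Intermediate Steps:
T(f, y) = -5 + 5*y
-39466 + I(T(v, 2)) = -39466 - 122 = -39588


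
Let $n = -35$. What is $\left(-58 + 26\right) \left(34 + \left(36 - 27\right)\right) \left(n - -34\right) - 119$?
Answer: $1257$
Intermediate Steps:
$\left(-58 + 26\right) \left(34 + \left(36 - 27\right)\right) \left(n - -34\right) - 119 = \left(-58 + 26\right) \left(34 + \left(36 - 27\right)\right) \left(-35 - -34\right) - 119 = - 32 \left(34 + \left(36 - 27\right)\right) \left(-35 + 34\right) - 119 = - 32 \left(34 + 9\right) \left(-1\right) - 119 = \left(-32\right) 43 \left(-1\right) - 119 = \left(-1376\right) \left(-1\right) - 119 = 1376 - 119 = 1257$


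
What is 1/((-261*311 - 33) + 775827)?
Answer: 1/694623 ≈ 1.4396e-6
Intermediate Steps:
1/((-261*311 - 33) + 775827) = 1/((-81171 - 33) + 775827) = 1/(-81204 + 775827) = 1/694623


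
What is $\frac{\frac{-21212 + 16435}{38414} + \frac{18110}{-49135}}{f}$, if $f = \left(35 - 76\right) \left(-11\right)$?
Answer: $- \frac{186079087}{170249964478} \approx -0.001093$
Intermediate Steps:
$f = 451$ ($f = \left(-41\right) \left(-11\right) = 451$)
$\frac{\frac{-21212 + 16435}{38414} + \frac{18110}{-49135}}{f} = \frac{\frac{-21212 + 16435}{38414} + \frac{18110}{-49135}}{451} = \left(\left(-4777\right) \frac{1}{38414} + 18110 \left(- \frac{1}{49135}\right)\right) \frac{1}{451} = \left(- \frac{4777}{38414} - \frac{3622}{9827}\right) \frac{1}{451} = \left(- \frac{186079087}{377494378}\right) \frac{1}{451} = - \frac{186079087}{170249964478}$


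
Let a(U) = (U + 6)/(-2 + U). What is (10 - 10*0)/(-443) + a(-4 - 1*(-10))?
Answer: 1319/443 ≈ 2.9774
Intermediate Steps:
a(U) = (6 + U)/(-2 + U)
(10 - 10*0)/(-443) + a(-4 - 1*(-10)) = (10 - 10*0)/(-443) + (6 + (-4 - 1*(-10)))/(-2 + (-4 - 1*(-10))) = (10 + 0)*(-1/443) + (6 + (-4 + 10))/(-2 + (-4 + 10)) = 10*(-1/443) + (6 + 6)/(-2 + 6) = -10/443 + 12/4 = -10/443 + (1/4)*12 = -10/443 + 3 = 1319/443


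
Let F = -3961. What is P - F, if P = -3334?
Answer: 627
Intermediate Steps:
P - F = -3334 - 1*(-3961) = -3334 + 3961 = 627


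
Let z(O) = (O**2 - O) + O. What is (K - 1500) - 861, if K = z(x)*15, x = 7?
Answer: -1626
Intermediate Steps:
z(O) = O**2
K = 735 (K = 7**2*15 = 49*15 = 735)
(K - 1500) - 861 = (735 - 1500) - 861 = -765 - 861 = -1626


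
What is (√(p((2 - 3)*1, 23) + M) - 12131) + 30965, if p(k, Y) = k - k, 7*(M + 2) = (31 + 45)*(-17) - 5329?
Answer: 18834 + I*√46445/7 ≈ 18834.0 + 30.787*I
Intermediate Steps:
M = -6635/7 (M = -2 + ((31 + 45)*(-17) - 5329)/7 = -2 + (76*(-17) - 5329)/7 = -2 + (-1292 - 5329)/7 = -2 + (⅐)*(-6621) = -2 - 6621/7 = -6635/7 ≈ -947.86)
p(k, Y) = 0
(√(p((2 - 3)*1, 23) + M) - 12131) + 30965 = (√(0 - 6635/7) - 12131) + 30965 = (√(-6635/7) - 12131) + 30965 = (I*√46445/7 - 12131) + 30965 = (-12131 + I*√46445/7) + 30965 = 18834 + I*√46445/7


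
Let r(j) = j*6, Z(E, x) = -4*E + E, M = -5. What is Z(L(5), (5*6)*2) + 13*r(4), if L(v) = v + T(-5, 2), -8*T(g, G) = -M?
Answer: 2391/8 ≈ 298.88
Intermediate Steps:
T(g, G) = -5/8 (T(g, G) = -(-1)*(-5)/8 = -⅛*5 = -5/8)
L(v) = -5/8 + v (L(v) = v - 5/8 = -5/8 + v)
Z(E, x) = -3*E
r(j) = 6*j
Z(L(5), (5*6)*2) + 13*r(4) = -3*(-5/8 + 5) + 13*(6*4) = -3*35/8 + 13*24 = -105/8 + 312 = 2391/8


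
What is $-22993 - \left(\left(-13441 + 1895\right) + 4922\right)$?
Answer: $-16369$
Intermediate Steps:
$-22993 - \left(\left(-13441 + 1895\right) + 4922\right) = -22993 - \left(-11546 + 4922\right) = -22993 - -6624 = -22993 + 6624 = -16369$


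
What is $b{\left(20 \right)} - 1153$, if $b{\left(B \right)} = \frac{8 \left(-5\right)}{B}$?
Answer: $-1155$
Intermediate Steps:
$b{\left(B \right)} = - \frac{40}{B}$
$b{\left(20 \right)} - 1153 = - \frac{40}{20} - 1153 = \left(-40\right) \frac{1}{20} - 1153 = -2 - 1153 = -1155$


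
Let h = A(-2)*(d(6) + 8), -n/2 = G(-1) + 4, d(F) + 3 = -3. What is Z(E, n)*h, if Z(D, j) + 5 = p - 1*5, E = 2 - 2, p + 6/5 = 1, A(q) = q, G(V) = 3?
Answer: 204/5 ≈ 40.800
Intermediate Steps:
d(F) = -6 (d(F) = -3 - 3 = -6)
p = -⅕ (p = -6/5 + 1 = -⅕ ≈ -0.20000)
E = 0
n = -14 (n = -2*(3 + 4) = -2*7 = -14)
h = -4 (h = -2*(-6 + 8) = -2*2 = -4)
Z(D, j) = -51/5 (Z(D, j) = -5 + (-⅕ - 1*5) = -5 + (-⅕ - 5) = -5 - 26/5 = -51/5)
Z(E, n)*h = -51/5*(-4) = 204/5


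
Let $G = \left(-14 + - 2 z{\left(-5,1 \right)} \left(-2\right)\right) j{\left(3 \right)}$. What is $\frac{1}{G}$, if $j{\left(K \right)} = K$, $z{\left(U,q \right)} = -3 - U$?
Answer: $- \frac{1}{18} \approx -0.055556$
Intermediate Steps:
$G = -18$ ($G = \left(-14 + - 2 \left(-3 - -5\right) \left(-2\right)\right) 3 = \left(-14 + - 2 \left(-3 + 5\right) \left(-2\right)\right) 3 = \left(-14 + \left(-2\right) 2 \left(-2\right)\right) 3 = \left(-14 - -8\right) 3 = \left(-14 + 8\right) 3 = \left(-6\right) 3 = -18$)
$\frac{1}{G} = \frac{1}{-18} = - \frac{1}{18}$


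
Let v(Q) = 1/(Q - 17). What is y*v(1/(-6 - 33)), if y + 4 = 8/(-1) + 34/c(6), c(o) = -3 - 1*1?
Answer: 1599/1328 ≈ 1.2041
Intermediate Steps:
c(o) = -4 (c(o) = -3 - 1 = -4)
v(Q) = 1/(-17 + Q)
y = -41/2 (y = -4 + (8/(-1) + 34/(-4)) = -4 + (8*(-1) + 34*(-¼)) = -4 + (-8 - 17/2) = -4 - 33/2 = -41/2 ≈ -20.500)
y*v(1/(-6 - 33)) = -41/(2*(-17 + 1/(-6 - 33))) = -41/(2*(-17 + 1/(-39))) = -41/(2*(-17 - 1/39)) = -41/(2*(-664/39)) = -41/2*(-39/664) = 1599/1328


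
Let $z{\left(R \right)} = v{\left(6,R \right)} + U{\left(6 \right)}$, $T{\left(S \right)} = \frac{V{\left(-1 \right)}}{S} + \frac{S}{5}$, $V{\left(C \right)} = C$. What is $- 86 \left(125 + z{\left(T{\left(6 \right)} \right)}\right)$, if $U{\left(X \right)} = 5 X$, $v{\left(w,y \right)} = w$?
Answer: $-13846$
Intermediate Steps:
$T{\left(S \right)} = - \frac{1}{S} + \frac{S}{5}$
$z{\left(R \right)} = 36$ ($z{\left(R \right)} = 6 + 5 \cdot 6 = 6 + 30 = 36$)
$- 86 \left(125 + z{\left(T{\left(6 \right)} \right)}\right) = - 86 \left(125 + 36\right) = \left(-86\right) 161 = -13846$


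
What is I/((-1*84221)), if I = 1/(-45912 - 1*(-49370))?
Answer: -1/291236218 ≈ -3.4336e-9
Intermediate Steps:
I = 1/3458 (I = 1/(-45912 + 49370) = 1/3458 ≈ 0.00028918)
I/((-1*84221)) = 1/(3458*((-1*84221))) = (1/3458)/(-84221) = (1/3458)*(-1/84221) = -1/291236218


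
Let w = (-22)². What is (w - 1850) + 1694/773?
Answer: -1054224/773 ≈ -1363.8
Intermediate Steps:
w = 484
(w - 1850) + 1694/773 = (484 - 1850) + 1694/773 = -1366 + 1694*(1/773) = -1366 + 1694/773 = -1054224/773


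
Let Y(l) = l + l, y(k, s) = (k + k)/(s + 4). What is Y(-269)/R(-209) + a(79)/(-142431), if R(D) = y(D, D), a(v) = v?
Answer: -7854374006/29768079 ≈ -263.85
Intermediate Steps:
y(k, s) = 2*k/(4 + s) (y(k, s) = (2*k)/(4 + s) = 2*k/(4 + s))
R(D) = 2*D/(4 + D)
Y(l) = 2*l
Y(-269)/R(-209) + a(79)/(-142431) = (2*(-269))/((2*(-209)/(4 - 209))) + 79/(-142431) = -538/(2*(-209)/(-205)) + 79*(-1/142431) = -538/(2*(-209)*(-1/205)) - 79/142431 = -538/418/205 - 79/142431 = -538*205/418 - 79/142431 = -55145/209 - 79/142431 = -7854374006/29768079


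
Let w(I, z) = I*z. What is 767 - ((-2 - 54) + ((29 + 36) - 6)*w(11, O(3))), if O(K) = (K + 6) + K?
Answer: -6965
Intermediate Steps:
O(K) = 6 + 2*K (O(K) = (6 + K) + K = 6 + 2*K)
767 - ((-2 - 54) + ((29 + 36) - 6)*w(11, O(3))) = 767 - ((-2 - 54) + ((29 + 36) - 6)*(11*(6 + 2*3))) = 767 - (-56 + (65 - 6)*(11*(6 + 6))) = 767 - (-56 + 59*(11*12)) = 767 - (-56 + 59*132) = 767 - (-56 + 7788) = 767 - 1*7732 = 767 - 7732 = -6965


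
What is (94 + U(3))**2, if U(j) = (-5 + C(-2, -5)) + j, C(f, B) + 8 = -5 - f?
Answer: 6561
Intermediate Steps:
C(f, B) = -13 - f (C(f, B) = -8 + (-5 - f) = -13 - f)
U(j) = -16 + j (U(j) = (-5 + (-13 - 1*(-2))) + j = (-5 + (-13 + 2)) + j = (-5 - 11) + j = -16 + j)
(94 + U(3))**2 = (94 + (-16 + 3))**2 = (94 - 13)**2 = 81**2 = 6561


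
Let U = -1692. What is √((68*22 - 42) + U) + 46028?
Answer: 46028 + I*√238 ≈ 46028.0 + 15.427*I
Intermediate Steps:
√((68*22 - 42) + U) + 46028 = √((68*22 - 42) - 1692) + 46028 = √((1496 - 42) - 1692) + 46028 = √(1454 - 1692) + 46028 = √(-238) + 46028 = I*√238 + 46028 = 46028 + I*√238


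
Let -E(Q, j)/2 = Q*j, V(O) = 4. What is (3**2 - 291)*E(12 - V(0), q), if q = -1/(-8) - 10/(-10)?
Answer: 5076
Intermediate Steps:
q = 9/8 (q = -1*(-1/8) - 10*(-1/10) = 1/8 + 1 = 9/8 ≈ 1.1250)
E(Q, j) = -2*Q*j
(3**2 - 291)*E(12 - V(0), q) = (3**2 - 291)*(-2*(12 - 1*4)*9/8) = (9 - 291)*(-2*(12 - 4)*9/8) = -(-564)*8*9/8 = -282*(-18) = 5076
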